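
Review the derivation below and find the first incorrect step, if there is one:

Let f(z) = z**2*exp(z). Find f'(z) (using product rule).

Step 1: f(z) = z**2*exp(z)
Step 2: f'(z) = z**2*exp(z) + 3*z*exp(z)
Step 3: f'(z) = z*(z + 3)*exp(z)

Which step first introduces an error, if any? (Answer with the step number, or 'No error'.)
Step 2

Step 2 is incorrect due to a wrong coefficient.
The step shows: z**2*exp(z) + 3*z*exp(z)
The correct value should be: z**2*exp(z) + 2*z*exp(z)

Explanation: The coefficient 2 was incorrectly written as 3: the term 2*z*exp(z) was incorrectly written as 3*z*exp(z)
The later steps are derived from this incorrect expression, so the error originates in Step 2.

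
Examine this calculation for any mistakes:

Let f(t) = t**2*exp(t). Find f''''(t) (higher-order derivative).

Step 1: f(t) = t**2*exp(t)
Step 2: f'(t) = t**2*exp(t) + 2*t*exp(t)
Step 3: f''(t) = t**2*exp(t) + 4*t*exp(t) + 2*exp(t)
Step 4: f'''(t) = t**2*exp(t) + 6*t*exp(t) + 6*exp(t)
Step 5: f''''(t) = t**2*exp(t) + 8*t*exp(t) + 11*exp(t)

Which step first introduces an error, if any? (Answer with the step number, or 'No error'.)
Step 5

Step 5 is incorrect due to a wrong coefficient.
The step shows: t**2*exp(t) + 8*t*exp(t) + 11*exp(t)
The correct value should be: t**2*exp(t) + 8*t*exp(t) + 12*exp(t)

Explanation: The coefficient 12 was incorrectly written as 11: the term 12*exp(t) was incorrectly written as 11*exp(t)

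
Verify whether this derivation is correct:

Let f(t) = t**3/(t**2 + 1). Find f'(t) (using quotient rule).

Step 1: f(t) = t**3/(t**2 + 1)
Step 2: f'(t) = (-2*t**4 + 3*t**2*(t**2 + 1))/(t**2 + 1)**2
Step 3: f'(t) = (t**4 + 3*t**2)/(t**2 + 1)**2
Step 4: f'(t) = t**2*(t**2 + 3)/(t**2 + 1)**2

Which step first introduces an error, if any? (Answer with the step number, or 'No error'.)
No error

All steps in this derivation are correct.
The final answer f'(t) = t**2*(t**2 + 3)/(t**2 + 1)**2 is valid.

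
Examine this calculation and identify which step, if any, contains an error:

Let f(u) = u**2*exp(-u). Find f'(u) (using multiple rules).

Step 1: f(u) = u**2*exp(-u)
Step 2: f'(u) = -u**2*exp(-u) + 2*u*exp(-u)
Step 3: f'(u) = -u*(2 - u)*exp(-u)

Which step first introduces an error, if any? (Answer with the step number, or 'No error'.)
Step 3

Step 3 is incorrect due to a sign flip.
The step shows: -u*(2 - u)*exp(-u)
The correct value should be: u*(2 - u)*exp(-u)

Explanation: The sign of the whole expression was flipped: the term u*(2 - u)*exp(-u) was incorrectly written as -u*(2 - u)*exp(-u)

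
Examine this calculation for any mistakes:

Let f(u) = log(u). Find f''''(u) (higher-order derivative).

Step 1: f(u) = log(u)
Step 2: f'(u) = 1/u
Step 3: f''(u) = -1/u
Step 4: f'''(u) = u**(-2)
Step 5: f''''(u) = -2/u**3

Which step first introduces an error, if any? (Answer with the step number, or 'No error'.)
Step 3

Step 3 is incorrect due to a wrong exponent.
The step shows: -1/u
The correct value should be: -1/u**2

Explanation: The exponent -2 on u was incorrectly written as -1: the term -1/u**2 was incorrectly written as -1/u
The later steps are derived from this incorrect expression, so the error originates in Step 3.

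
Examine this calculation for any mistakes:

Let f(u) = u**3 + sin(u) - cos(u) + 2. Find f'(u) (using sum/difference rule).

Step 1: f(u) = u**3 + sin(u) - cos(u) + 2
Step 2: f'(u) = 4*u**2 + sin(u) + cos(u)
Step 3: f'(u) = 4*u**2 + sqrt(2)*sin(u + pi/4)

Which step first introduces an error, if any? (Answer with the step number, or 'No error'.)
Step 2

Step 2 is incorrect due to a wrong coefficient.
The step shows: 4*u**2 + sin(u) + cos(u)
The correct value should be: 3*u**2 + sin(u) + cos(u)

Explanation: The coefficient 3 was incorrectly written as 4: the term 3*u**2 was incorrectly written as 4*u**2
The later steps are derived from this incorrect expression, so the error originates in Step 2.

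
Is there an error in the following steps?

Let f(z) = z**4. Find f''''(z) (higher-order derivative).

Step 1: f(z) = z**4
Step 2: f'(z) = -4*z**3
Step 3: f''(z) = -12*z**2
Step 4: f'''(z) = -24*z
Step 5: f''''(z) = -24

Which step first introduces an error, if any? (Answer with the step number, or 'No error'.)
Step 2

Step 2 is incorrect due to a sign flip.
The step shows: -4*z**3
The correct value should be: 4*z**3

Explanation: The sign of the whole expression was flipped: the term 4*z**3 was incorrectly written as -4*z**3
The later steps are derived from this incorrect expression, so the error originates in Step 2.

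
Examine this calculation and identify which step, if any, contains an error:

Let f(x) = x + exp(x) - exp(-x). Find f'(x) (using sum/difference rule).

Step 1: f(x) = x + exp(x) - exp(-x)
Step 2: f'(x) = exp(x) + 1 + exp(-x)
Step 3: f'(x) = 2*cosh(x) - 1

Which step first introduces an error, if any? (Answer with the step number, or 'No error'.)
Step 3

Step 3 is incorrect due to a sign flip.
The step shows: 2*cosh(x) - 1
The correct value should be: 2*cosh(x) + 1

Explanation: The sign of one term was flipped: the term 1 was incorrectly written as -1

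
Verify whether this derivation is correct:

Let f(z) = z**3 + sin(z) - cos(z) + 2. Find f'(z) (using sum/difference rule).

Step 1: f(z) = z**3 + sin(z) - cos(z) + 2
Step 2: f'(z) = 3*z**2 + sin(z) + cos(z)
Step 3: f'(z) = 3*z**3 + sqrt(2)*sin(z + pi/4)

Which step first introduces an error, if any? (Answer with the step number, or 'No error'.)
Step 3

Step 3 is incorrect due to a wrong exponent.
The step shows: 3*z**3 + sqrt(2)*sin(z + pi/4)
The correct value should be: 3*z**2 + sqrt(2)*sin(z + pi/4)

Explanation: The exponent 2 on z was incorrectly written as 3: the term 3*z**2 was incorrectly written as 3*z**3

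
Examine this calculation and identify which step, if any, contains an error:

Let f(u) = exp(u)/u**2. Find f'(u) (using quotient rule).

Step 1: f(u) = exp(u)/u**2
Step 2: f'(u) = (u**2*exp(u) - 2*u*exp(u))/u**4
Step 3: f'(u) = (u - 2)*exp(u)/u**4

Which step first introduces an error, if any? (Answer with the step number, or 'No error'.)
Step 3

Step 3 is incorrect due to a wrong exponent.
The step shows: (u - 2)*exp(u)/u**4
The correct value should be: (u - 2)*exp(u)/u**3

Explanation: The exponent -3 on u was incorrectly written as -4: the term (u - 2)*exp(u)/u**3 was incorrectly written as (u - 2)*exp(u)/u**4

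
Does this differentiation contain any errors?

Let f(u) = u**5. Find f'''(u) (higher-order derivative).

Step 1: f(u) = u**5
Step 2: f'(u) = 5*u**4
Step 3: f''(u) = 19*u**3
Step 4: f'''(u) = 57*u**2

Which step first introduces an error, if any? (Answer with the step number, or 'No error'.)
Step 3

Step 3 is incorrect due to a wrong coefficient.
The step shows: 19*u**3
The correct value should be: 20*u**3

Explanation: The coefficient 20 was incorrectly written as 19: the term 20*u**3 was incorrectly written as 19*u**3
The later steps are derived from this incorrect expression, so the error originates in Step 3.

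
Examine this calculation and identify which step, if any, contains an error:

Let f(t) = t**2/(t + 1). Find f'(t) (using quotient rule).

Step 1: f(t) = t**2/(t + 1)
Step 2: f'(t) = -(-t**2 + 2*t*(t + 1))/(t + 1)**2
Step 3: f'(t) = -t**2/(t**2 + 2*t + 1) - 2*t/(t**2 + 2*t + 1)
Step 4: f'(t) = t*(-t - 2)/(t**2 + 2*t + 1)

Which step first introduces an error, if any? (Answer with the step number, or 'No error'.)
Step 2

Step 2 is incorrect due to a sign flip.
The step shows: -(-t**2 + 2*t*(t + 1))/(t + 1)**2
The correct value should be: (-t**2 + 2*t*(t + 1))/(t + 1)**2

Explanation: The sign of the whole expression was flipped: the term (-t**2 + 2*t*(t + 1))/(t + 1)**2 was incorrectly written as -(-t**2 + 2*t*(t + 1))/(t + 1)**2
The later steps are derived from this incorrect expression, so the error originates in Step 2.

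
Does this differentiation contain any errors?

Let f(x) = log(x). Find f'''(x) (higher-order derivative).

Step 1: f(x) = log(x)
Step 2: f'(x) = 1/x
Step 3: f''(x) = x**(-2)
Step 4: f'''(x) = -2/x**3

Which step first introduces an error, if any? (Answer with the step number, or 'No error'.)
Step 3

Step 3 is incorrect due to a sign flip.
The step shows: x**(-2)
The correct value should be: -1/x**2

Explanation: The sign of the whole expression was flipped: the term -1/x**2 was incorrectly written as x**(-2)
The later steps are derived from this incorrect expression, so the error originates in Step 3.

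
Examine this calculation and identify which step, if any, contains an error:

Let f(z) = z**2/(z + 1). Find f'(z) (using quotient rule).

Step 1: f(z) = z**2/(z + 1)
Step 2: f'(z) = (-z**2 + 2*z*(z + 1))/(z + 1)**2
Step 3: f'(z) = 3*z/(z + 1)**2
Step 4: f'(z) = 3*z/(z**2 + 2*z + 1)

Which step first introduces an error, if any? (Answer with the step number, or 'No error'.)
Step 3

Step 3 is incorrect due to a wrong exponent.
The step shows: 3*z/(z + 1)**2
The correct value should be: (z**2 + 2*z)/(z + 1)**2

Explanation: The exponent 2 on z was incorrectly written as 1: the term (z**2 + 2*z)/(z + 1)**2 was incorrectly written as 3*z/(z + 1)**2
The later steps are derived from this incorrect expression, so the error originates in Step 3.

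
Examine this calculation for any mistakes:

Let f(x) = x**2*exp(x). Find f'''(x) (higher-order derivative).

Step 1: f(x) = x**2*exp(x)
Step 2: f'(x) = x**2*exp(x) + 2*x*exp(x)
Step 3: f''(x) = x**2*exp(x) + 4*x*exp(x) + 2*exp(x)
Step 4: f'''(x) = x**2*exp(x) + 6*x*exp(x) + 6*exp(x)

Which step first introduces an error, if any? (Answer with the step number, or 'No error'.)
No error

All steps in this derivation are correct.
The final answer f'''(x) = x**2*exp(x) + 6*x*exp(x) + 6*exp(x) is valid.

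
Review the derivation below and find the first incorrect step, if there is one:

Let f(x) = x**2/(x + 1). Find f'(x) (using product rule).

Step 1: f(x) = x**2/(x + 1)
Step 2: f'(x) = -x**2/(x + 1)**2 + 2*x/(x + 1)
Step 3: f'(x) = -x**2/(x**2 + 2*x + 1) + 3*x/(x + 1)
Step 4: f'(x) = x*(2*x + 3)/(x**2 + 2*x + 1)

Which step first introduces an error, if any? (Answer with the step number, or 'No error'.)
Step 3

Step 3 is incorrect due to a wrong coefficient.
The step shows: -x**2/(x**2 + 2*x + 1) + 3*x/(x + 1)
The correct value should be: -x**2/(x**2 + 2*x + 1) + 2*x/(x + 1)

Explanation: The coefficient 2 was incorrectly written as 3: the term 2*x/(x + 1) was incorrectly written as 3*x/(x + 1)
The later steps are derived from this incorrect expression, so the error originates in Step 3.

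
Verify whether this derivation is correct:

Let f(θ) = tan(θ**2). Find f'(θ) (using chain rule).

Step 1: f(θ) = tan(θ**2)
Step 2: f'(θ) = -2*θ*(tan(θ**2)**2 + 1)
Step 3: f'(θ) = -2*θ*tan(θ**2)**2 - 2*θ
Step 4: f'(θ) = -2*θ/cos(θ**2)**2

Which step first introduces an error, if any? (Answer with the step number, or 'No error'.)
Step 2

Step 2 is incorrect due to a sign flip.
The step shows: -2*θ*(tan(θ**2)**2 + 1)
The correct value should be: 2*θ*(tan(θ**2)**2 + 1)

Explanation: The sign of the whole expression was flipped: the term 2*θ*(tan(θ**2)**2 + 1) was incorrectly written as -2*θ*(tan(θ**2)**2 + 1)
The later steps are derived from this incorrect expression, so the error originates in Step 2.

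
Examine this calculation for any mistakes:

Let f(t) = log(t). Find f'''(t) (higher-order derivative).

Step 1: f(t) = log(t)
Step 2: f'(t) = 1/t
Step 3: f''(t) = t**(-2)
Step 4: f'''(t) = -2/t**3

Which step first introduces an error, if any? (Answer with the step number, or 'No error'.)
Step 3

Step 3 is incorrect due to a sign flip.
The step shows: t**(-2)
The correct value should be: -1/t**2

Explanation: The sign of the whole expression was flipped: the term -1/t**2 was incorrectly written as t**(-2)
The later steps are derived from this incorrect expression, so the error originates in Step 3.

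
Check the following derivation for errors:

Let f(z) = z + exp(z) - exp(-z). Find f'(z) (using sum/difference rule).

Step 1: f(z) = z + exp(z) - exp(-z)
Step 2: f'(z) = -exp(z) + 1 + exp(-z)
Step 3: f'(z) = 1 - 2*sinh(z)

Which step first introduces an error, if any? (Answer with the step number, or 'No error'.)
Step 2

Step 2 is incorrect due to a sign flip.
The step shows: -exp(z) + 1 + exp(-z)
The correct value should be: exp(z) + 1 + exp(-z)

Explanation: The sign of one term was flipped: the term exp(z) was incorrectly written as -exp(z)
The later steps are derived from this incorrect expression, so the error originates in Step 2.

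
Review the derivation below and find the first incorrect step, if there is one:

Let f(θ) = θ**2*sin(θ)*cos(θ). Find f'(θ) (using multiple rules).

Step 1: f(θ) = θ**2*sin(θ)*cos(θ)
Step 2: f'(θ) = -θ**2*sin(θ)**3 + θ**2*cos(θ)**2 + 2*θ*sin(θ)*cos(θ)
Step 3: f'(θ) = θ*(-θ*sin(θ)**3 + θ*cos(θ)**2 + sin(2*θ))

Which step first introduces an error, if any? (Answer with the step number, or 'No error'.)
Step 2

Step 2 is incorrect due to a wrong exponent.
The step shows: -θ**2*sin(θ)**3 + θ**2*cos(θ)**2 + 2*θ*sin(θ)*cos(θ)
The correct value should be: -θ**2*sin(θ)**2 + θ**2*cos(θ)**2 + 2*θ*sin(θ)*cos(θ)

Explanation: The exponent 2 on sin(θ) was incorrectly written as 3: the term -θ**2*sin(θ)**2 was incorrectly written as -θ**2*sin(θ)**3
The later steps are derived from this incorrect expression, so the error originates in Step 2.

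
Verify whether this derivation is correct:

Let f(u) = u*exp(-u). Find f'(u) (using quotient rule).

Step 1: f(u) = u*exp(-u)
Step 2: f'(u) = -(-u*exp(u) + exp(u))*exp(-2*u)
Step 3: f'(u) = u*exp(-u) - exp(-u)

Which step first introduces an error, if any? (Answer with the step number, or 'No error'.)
Step 2

Step 2 is incorrect due to a sign flip.
The step shows: -(-u*exp(u) + exp(u))*exp(-2*u)
The correct value should be: (-u*exp(u) + exp(u))*exp(-2*u)

Explanation: The sign of the whole expression was flipped: the term (-u*exp(u) + exp(u))*exp(-2*u) was incorrectly written as -(-u*exp(u) + exp(u))*exp(-2*u)
The later steps are derived from this incorrect expression, so the error originates in Step 2.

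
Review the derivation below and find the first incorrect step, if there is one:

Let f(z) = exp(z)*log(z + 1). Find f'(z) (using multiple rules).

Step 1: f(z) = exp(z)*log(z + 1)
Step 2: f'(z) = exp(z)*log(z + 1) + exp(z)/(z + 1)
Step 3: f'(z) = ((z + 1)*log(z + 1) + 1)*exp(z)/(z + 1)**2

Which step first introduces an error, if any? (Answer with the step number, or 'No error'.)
Step 3

Step 3 is incorrect due to a wrong exponent.
The step shows: ((z + 1)*log(z + 1) + 1)*exp(z)/(z + 1)**2
The correct value should be: ((z + 1)*log(z + 1) + 1)*exp(z)/(z + 1)

Explanation: The exponent -1 on z + 1 was incorrectly written as -2: the term ((z + 1)*log(z + 1) + 1)*exp(z)/(z + 1) was incorrectly written as ((z + 1)*log(z + 1) + 1)*exp(z)/(z + 1)**2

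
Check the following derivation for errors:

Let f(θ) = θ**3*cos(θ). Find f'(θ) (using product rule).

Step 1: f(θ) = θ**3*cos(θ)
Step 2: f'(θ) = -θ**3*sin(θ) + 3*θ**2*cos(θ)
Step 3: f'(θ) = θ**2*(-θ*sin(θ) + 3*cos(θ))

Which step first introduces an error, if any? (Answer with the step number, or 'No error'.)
No error

All steps in this derivation are correct.
The final answer f'(θ) = θ**2*(-θ*sin(θ) + 3*cos(θ)) is valid.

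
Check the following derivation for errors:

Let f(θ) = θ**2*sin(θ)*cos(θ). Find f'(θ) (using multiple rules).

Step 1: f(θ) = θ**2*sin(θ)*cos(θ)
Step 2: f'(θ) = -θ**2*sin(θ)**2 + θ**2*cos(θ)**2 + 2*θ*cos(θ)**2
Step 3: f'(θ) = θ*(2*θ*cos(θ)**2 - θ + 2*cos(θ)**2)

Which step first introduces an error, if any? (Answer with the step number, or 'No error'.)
Step 2

Step 2 is incorrect due to a wrong trig function.
The step shows: -θ**2*sin(θ)**2 + θ**2*cos(θ)**2 + 2*θ*cos(θ)**2
The correct value should be: -θ**2*sin(θ)**2 + θ**2*cos(θ)**2 + 2*θ*sin(θ)*cos(θ)

Explanation: sin(θ) was incorrectly written as cos(θ): the term 2*θ*sin(θ)*cos(θ) was incorrectly written as 2*θ*cos(θ)**2
The later steps are derived from this incorrect expression, so the error originates in Step 2.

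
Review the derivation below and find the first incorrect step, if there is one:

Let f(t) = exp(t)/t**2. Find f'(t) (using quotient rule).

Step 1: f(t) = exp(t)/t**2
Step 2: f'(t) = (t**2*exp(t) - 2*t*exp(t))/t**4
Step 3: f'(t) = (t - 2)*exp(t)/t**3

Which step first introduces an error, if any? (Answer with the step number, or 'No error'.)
No error

All steps in this derivation are correct.
The final answer f'(t) = (t - 2)*exp(t)/t**3 is valid.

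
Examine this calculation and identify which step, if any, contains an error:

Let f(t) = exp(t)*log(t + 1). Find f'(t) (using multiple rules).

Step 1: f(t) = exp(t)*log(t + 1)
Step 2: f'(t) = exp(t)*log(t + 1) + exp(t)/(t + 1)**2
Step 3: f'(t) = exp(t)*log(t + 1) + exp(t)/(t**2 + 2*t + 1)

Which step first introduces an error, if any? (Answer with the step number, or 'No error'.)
Step 2

Step 2 is incorrect due to a wrong exponent.
The step shows: exp(t)*log(t + 1) + exp(t)/(t + 1)**2
The correct value should be: exp(t)*log(t + 1) + exp(t)/(t + 1)

Explanation: The exponent -1 on t + 1 was incorrectly written as -2: the term exp(t)/(t + 1) was incorrectly written as exp(t)/(t + 1)**2
The later steps are derived from this incorrect expression, so the error originates in Step 2.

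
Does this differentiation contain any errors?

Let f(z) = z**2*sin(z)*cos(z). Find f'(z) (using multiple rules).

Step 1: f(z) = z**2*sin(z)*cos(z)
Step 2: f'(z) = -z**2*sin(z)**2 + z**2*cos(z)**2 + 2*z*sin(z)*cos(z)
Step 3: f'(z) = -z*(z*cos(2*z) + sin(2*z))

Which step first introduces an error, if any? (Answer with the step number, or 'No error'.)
Step 3

Step 3 is incorrect due to a sign flip.
The step shows: -z*(z*cos(2*z) + sin(2*z))
The correct value should be: z*(z*cos(2*z) + sin(2*z))

Explanation: The sign of the whole expression was flipped: the term z*(z*cos(2*z) + sin(2*z)) was incorrectly written as -z*(z*cos(2*z) + sin(2*z))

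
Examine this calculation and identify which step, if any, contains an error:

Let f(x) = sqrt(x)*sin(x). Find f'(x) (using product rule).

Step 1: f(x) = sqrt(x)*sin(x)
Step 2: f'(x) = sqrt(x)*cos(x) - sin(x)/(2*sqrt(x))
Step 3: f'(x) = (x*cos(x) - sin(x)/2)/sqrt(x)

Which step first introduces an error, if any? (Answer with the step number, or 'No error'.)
Step 2

Step 2 is incorrect due to a sign flip.
The step shows: sqrt(x)*cos(x) - sin(x)/(2*sqrt(x))
The correct value should be: sqrt(x)*cos(x) + sin(x)/(2*sqrt(x))

Explanation: The sign of one term was flipped: the term sin(x)/(2*sqrt(x)) was incorrectly written as -sin(x)/(2*sqrt(x))
The later steps are derived from this incorrect expression, so the error originates in Step 2.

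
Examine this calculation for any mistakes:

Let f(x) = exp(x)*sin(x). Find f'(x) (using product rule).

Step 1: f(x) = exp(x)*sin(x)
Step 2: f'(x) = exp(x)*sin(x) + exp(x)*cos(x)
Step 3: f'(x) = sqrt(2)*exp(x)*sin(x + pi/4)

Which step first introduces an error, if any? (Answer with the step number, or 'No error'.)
No error

All steps in this derivation are correct.
The final answer f'(x) = sqrt(2)*exp(x)*sin(x + pi/4) is valid.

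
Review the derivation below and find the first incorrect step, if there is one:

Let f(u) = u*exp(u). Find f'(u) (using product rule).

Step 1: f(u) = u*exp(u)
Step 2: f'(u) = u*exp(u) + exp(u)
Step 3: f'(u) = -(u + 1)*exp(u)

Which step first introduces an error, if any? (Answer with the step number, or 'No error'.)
Step 3

Step 3 is incorrect due to a sign flip.
The step shows: -(u + 1)*exp(u)
The correct value should be: (u + 1)*exp(u)

Explanation: The sign of the whole expression was flipped: the term (u + 1)*exp(u) was incorrectly written as -(u + 1)*exp(u)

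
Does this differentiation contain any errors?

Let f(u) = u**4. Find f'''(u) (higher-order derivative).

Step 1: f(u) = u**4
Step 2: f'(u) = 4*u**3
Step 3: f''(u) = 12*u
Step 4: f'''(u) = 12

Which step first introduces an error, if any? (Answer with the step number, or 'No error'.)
Step 3

Step 3 is incorrect due to a wrong exponent.
The step shows: 12*u
The correct value should be: 12*u**2

Explanation: The exponent 2 on u was incorrectly written as 1: the term 12*u**2 was incorrectly written as 12*u
The later steps are derived from this incorrect expression, so the error originates in Step 3.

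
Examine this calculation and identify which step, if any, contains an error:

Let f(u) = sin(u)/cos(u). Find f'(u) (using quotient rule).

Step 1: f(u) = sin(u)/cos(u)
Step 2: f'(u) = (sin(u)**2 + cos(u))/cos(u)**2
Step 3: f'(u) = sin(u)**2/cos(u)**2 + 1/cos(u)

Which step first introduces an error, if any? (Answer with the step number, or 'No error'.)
Step 2

Step 2 is incorrect due to a wrong exponent.
The step shows: (sin(u)**2 + cos(u))/cos(u)**2
The correct value should be: (sin(u)**2 + cos(u)**2)/cos(u)**2

Explanation: The exponent 2 on cos(u) was incorrectly written as 1: the term (sin(u)**2 + cos(u)**2)/cos(u)**2 was incorrectly written as (sin(u)**2 + cos(u))/cos(u)**2
The later steps are derived from this incorrect expression, so the error originates in Step 2.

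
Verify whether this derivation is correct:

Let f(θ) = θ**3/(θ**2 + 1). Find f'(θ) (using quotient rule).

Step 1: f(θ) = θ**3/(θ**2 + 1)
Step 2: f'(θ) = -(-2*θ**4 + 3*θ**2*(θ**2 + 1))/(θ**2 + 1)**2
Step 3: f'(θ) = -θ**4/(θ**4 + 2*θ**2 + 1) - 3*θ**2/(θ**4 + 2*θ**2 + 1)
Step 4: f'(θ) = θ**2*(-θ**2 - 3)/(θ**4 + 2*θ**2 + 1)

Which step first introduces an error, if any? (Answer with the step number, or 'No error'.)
Step 2

Step 2 is incorrect due to a sign flip.
The step shows: -(-2*θ**4 + 3*θ**2*(θ**2 + 1))/(θ**2 + 1)**2
The correct value should be: (-2*θ**4 + 3*θ**2*(θ**2 + 1))/(θ**2 + 1)**2

Explanation: The sign of the whole expression was flipped: the term (-2*θ**4 + 3*θ**2*(θ**2 + 1))/(θ**2 + 1)**2 was incorrectly written as -(-2*θ**4 + 3*θ**2*(θ**2 + 1))/(θ**2 + 1)**2
The later steps are derived from this incorrect expression, so the error originates in Step 2.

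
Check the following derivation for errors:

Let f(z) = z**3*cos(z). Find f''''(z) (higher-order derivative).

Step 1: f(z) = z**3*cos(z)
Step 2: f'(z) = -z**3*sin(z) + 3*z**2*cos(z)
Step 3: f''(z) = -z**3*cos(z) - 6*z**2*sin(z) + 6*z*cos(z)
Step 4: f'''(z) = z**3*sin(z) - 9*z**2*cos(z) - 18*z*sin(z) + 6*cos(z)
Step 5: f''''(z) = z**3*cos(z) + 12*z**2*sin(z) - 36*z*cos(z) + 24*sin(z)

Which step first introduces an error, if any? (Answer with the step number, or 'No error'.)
Step 5

Step 5 is incorrect due to a sign flip.
The step shows: z**3*cos(z) + 12*z**2*sin(z) - 36*z*cos(z) + 24*sin(z)
The correct value should be: z**3*cos(z) + 12*z**2*sin(z) - 36*z*cos(z) - 24*sin(z)

Explanation: The sign of one term was flipped: the term -24*sin(z) was incorrectly written as 24*sin(z)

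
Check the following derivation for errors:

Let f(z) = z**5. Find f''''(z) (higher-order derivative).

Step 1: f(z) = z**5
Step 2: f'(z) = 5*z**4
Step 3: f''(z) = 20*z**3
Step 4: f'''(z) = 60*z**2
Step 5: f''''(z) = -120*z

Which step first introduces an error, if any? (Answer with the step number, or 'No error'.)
Step 5

Step 5 is incorrect due to a sign flip.
The step shows: -120*z
The correct value should be: 120*z

Explanation: The sign of the whole expression was flipped: the term 120*z was incorrectly written as -120*z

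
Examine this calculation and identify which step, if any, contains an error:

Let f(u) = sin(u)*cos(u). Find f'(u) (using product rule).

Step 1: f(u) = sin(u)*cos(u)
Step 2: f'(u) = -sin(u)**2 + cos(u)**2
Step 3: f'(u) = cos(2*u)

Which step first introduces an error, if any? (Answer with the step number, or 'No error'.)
No error

All steps in this derivation are correct.
The final answer f'(u) = cos(2*u) is valid.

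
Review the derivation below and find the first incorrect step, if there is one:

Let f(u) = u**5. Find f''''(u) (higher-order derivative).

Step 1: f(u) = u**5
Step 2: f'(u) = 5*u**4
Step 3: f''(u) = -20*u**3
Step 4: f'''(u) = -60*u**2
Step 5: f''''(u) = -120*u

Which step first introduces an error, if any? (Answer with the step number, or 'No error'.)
Step 3

Step 3 is incorrect due to a sign flip.
The step shows: -20*u**3
The correct value should be: 20*u**3

Explanation: The sign of the whole expression was flipped: the term 20*u**3 was incorrectly written as -20*u**3
The later steps are derived from this incorrect expression, so the error originates in Step 3.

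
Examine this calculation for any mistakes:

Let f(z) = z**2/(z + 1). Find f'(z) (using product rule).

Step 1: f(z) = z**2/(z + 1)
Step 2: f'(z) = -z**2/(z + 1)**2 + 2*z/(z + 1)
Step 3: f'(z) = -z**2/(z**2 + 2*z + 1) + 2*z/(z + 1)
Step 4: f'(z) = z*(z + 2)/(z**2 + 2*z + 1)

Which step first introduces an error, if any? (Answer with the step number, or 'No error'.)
No error

All steps in this derivation are correct.
The final answer f'(z) = z*(z + 2)/(z**2 + 2*z + 1) is valid.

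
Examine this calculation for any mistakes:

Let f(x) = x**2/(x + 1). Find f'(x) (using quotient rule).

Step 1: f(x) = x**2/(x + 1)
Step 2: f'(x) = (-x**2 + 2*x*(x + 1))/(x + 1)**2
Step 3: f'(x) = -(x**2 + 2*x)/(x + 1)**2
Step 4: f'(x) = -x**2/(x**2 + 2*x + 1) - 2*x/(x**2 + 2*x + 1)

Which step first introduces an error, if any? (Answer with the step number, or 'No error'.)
Step 3

Step 3 is incorrect due to a sign flip.
The step shows: -(x**2 + 2*x)/(x + 1)**2
The correct value should be: (x**2 + 2*x)/(x + 1)**2

Explanation: The sign of the whole expression was flipped: the term (x**2 + 2*x)/(x + 1)**2 was incorrectly written as -(x**2 + 2*x)/(x + 1)**2
The later steps are derived from this incorrect expression, so the error originates in Step 3.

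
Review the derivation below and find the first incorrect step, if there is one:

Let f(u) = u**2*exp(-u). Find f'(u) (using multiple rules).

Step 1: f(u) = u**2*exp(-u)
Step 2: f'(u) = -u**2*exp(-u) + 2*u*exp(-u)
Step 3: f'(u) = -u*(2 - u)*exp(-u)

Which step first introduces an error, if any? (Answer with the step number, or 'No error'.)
Step 3

Step 3 is incorrect due to a sign flip.
The step shows: -u*(2 - u)*exp(-u)
The correct value should be: u*(2 - u)*exp(-u)

Explanation: The sign of the whole expression was flipped: the term u*(2 - u)*exp(-u) was incorrectly written as -u*(2 - u)*exp(-u)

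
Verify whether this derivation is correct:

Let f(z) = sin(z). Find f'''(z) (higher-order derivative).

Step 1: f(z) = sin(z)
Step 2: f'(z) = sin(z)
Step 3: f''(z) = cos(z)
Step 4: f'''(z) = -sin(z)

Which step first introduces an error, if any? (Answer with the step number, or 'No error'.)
Step 2

Step 2 is incorrect due to a wrong trig function.
The step shows: sin(z)
The correct value should be: cos(z)

Explanation: cos(z) was incorrectly written as sin(z): the term cos(z) was incorrectly written as sin(z)
The later steps are derived from this incorrect expression, so the error originates in Step 2.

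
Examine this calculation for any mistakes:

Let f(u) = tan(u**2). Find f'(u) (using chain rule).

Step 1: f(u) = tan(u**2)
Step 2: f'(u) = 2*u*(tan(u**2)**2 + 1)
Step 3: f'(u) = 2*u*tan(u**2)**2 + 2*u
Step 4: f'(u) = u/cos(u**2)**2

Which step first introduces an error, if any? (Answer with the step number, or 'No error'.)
Step 4

Step 4 is incorrect due to a wrong coefficient.
The step shows: u/cos(u**2)**2
The correct value should be: 2*u/cos(u**2)**2

Explanation: The coefficient 2 was incorrectly written as 1: the term 2*u/cos(u**2)**2 was incorrectly written as u/cos(u**2)**2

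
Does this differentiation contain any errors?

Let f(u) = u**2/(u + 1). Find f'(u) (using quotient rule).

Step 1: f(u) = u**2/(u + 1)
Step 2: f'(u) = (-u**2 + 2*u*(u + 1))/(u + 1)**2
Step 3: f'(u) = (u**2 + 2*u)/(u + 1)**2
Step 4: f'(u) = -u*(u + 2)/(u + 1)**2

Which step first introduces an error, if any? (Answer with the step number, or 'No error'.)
Step 4

Step 4 is incorrect due to a sign flip.
The step shows: -u*(u + 2)/(u + 1)**2
The correct value should be: u*(u + 2)/(u + 1)**2

Explanation: The sign of the whole expression was flipped: the term u*(u + 2)/(u + 1)**2 was incorrectly written as -u*(u + 2)/(u + 1)**2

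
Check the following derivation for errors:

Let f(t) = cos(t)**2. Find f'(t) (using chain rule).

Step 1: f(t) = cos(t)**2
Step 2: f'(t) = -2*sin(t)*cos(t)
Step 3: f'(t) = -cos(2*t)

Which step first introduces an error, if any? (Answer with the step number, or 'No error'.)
Step 3

Step 3 is incorrect due to a wrong trig function.
The step shows: -cos(2*t)
The correct value should be: -sin(2*t)

Explanation: sin(2*t) was incorrectly written as cos(2*t): the term -sin(2*t) was incorrectly written as -cos(2*t)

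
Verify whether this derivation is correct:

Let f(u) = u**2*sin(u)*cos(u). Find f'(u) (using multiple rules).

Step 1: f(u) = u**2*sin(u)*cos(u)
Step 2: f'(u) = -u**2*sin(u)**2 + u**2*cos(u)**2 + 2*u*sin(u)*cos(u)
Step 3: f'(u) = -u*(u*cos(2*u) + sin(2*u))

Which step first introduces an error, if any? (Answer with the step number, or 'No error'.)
Step 3

Step 3 is incorrect due to a sign flip.
The step shows: -u*(u*cos(2*u) + sin(2*u))
The correct value should be: u*(u*cos(2*u) + sin(2*u))

Explanation: The sign of the whole expression was flipped: the term u*(u*cos(2*u) + sin(2*u)) was incorrectly written as -u*(u*cos(2*u) + sin(2*u))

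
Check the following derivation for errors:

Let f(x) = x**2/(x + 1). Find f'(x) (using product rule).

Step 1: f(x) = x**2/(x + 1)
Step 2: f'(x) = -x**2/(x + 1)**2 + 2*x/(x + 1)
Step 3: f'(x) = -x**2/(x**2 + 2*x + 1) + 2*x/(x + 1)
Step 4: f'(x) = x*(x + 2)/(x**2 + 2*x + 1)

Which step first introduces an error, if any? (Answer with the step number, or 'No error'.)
No error

All steps in this derivation are correct.
The final answer f'(x) = x*(x + 2)/(x**2 + 2*x + 1) is valid.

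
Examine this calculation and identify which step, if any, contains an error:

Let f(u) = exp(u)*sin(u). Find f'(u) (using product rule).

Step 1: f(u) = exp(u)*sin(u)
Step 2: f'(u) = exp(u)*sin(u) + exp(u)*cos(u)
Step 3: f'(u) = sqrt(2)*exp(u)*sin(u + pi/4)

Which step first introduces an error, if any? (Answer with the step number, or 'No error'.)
No error

All steps in this derivation are correct.
The final answer f'(u) = sqrt(2)*exp(u)*sin(u + pi/4) is valid.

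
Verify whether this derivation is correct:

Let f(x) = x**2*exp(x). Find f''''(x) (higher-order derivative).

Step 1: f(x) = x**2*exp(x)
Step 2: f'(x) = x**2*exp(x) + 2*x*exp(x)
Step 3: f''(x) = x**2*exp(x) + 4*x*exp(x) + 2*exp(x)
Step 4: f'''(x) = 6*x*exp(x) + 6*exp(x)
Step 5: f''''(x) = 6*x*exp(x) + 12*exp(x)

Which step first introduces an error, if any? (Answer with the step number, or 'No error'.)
Step 4

Step 4 is incorrect due to a dropped term.
The step shows: 6*x*exp(x) + 6*exp(x)
The correct value should be: x**2*exp(x) + 6*x*exp(x) + 6*exp(x)

Explanation: A term was dropped: the term x**2*exp(x) was incorrectly omitted
The later steps are derived from this incorrect expression, so the error originates in Step 4.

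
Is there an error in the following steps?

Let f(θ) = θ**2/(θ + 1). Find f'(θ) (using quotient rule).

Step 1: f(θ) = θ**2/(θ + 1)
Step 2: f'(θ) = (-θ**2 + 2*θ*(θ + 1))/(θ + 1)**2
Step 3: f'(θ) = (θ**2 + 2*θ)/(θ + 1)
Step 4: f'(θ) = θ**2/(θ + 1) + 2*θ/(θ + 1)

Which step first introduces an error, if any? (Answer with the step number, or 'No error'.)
Step 3

Step 3 is incorrect due to a wrong exponent.
The step shows: (θ**2 + 2*θ)/(θ + 1)
The correct value should be: (θ**2 + 2*θ)/(θ + 1)**2

Explanation: The exponent -2 on θ + 1 was incorrectly written as -1: the term (θ**2 + 2*θ)/(θ + 1)**2 was incorrectly written as (θ**2 + 2*θ)/(θ + 1)
The later steps are derived from this incorrect expression, so the error originates in Step 3.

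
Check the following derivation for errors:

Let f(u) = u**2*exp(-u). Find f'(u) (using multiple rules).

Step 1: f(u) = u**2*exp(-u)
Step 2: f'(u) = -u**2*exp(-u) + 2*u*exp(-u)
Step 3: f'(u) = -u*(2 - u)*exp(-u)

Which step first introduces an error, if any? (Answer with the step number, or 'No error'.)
Step 3

Step 3 is incorrect due to a sign flip.
The step shows: -u*(2 - u)*exp(-u)
The correct value should be: u*(2 - u)*exp(-u)

Explanation: The sign of the whole expression was flipped: the term u*(2 - u)*exp(-u) was incorrectly written as -u*(2 - u)*exp(-u)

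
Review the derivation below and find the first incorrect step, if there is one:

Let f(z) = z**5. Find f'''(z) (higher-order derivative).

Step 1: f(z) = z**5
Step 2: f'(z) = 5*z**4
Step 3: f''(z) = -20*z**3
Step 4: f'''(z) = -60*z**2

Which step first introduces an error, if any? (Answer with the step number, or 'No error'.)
Step 3

Step 3 is incorrect due to a sign flip.
The step shows: -20*z**3
The correct value should be: 20*z**3

Explanation: The sign of the whole expression was flipped: the term 20*z**3 was incorrectly written as -20*z**3
The later steps are derived from this incorrect expression, so the error originates in Step 3.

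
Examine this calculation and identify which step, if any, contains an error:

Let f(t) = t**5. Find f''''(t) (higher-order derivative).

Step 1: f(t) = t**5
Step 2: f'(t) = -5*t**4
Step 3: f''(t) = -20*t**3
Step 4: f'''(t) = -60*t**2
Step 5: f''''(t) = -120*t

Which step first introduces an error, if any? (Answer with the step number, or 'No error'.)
Step 2

Step 2 is incorrect due to a sign flip.
The step shows: -5*t**4
The correct value should be: 5*t**4

Explanation: The sign of the whole expression was flipped: the term 5*t**4 was incorrectly written as -5*t**4
The later steps are derived from this incorrect expression, so the error originates in Step 2.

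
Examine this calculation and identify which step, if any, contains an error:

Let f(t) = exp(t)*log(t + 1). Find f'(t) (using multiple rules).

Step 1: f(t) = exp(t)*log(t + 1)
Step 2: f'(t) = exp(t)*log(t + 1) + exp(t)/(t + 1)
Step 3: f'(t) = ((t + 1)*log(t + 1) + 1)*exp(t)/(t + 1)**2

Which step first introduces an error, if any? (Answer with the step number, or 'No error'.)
Step 3

Step 3 is incorrect due to a wrong exponent.
The step shows: ((t + 1)*log(t + 1) + 1)*exp(t)/(t + 1)**2
The correct value should be: ((t + 1)*log(t + 1) + 1)*exp(t)/(t + 1)

Explanation: The exponent -1 on t + 1 was incorrectly written as -2: the term ((t + 1)*log(t + 1) + 1)*exp(t)/(t + 1) was incorrectly written as ((t + 1)*log(t + 1) + 1)*exp(t)/(t + 1)**2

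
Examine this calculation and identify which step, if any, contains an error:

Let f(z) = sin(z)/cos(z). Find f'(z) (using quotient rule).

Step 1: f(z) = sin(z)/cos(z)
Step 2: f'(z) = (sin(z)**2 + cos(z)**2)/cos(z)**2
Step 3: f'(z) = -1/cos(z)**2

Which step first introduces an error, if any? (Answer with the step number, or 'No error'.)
Step 3

Step 3 is incorrect due to a sign flip.
The step shows: -1/cos(z)**2
The correct value should be: cos(z)**(-2)

Explanation: The sign of the whole expression was flipped: the term cos(z)**(-2) was incorrectly written as -1/cos(z)**2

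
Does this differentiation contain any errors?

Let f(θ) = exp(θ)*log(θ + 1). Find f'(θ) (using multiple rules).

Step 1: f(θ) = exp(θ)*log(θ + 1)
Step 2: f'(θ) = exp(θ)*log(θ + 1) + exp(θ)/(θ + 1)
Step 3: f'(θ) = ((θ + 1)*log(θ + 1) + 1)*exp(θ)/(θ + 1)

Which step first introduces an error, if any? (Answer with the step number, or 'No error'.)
No error

All steps in this derivation are correct.
The final answer f'(θ) = ((θ + 1)*log(θ + 1) + 1)*exp(θ)/(θ + 1) is valid.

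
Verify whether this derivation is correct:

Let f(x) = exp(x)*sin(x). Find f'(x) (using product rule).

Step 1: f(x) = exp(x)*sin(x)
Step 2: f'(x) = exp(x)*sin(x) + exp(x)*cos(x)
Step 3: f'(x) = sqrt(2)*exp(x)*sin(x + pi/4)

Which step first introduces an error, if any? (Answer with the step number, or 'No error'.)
No error

All steps in this derivation are correct.
The final answer f'(x) = sqrt(2)*exp(x)*sin(x + pi/4) is valid.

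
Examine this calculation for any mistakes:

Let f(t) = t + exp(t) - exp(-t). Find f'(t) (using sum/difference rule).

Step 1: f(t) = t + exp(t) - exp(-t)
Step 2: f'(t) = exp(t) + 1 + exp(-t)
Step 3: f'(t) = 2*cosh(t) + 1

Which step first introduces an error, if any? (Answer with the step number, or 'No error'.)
No error

All steps in this derivation are correct.
The final answer f'(t) = 2*cosh(t) + 1 is valid.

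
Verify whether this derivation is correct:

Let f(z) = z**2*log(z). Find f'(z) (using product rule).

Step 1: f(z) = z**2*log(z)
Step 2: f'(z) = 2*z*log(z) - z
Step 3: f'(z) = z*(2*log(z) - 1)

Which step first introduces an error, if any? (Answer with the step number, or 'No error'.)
Step 2

Step 2 is incorrect due to a sign flip.
The step shows: 2*z*log(z) - z
The correct value should be: 2*z*log(z) + z

Explanation: The sign of one term was flipped: the term z was incorrectly written as -z
The later steps are derived from this incorrect expression, so the error originates in Step 2.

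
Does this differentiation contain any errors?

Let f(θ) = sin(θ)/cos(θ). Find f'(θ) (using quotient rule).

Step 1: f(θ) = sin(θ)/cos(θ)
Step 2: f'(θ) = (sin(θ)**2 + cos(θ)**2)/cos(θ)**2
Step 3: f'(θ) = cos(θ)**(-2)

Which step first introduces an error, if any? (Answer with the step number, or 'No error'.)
No error

All steps in this derivation are correct.
The final answer f'(θ) = cos(θ)**(-2) is valid.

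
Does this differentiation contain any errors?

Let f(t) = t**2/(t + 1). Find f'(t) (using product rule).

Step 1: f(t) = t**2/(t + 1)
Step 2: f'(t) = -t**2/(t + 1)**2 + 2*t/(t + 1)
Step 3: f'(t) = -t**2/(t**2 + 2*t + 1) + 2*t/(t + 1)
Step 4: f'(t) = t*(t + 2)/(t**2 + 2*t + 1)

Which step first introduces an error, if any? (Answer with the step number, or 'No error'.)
No error

All steps in this derivation are correct.
The final answer f'(t) = t*(t + 2)/(t**2 + 2*t + 1) is valid.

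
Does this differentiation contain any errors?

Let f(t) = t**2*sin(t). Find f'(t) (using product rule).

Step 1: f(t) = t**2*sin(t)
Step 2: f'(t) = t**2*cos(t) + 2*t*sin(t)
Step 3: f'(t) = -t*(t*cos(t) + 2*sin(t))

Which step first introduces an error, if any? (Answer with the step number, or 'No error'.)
Step 3

Step 3 is incorrect due to a sign flip.
The step shows: -t*(t*cos(t) + 2*sin(t))
The correct value should be: t*(t*cos(t) + 2*sin(t))

Explanation: The sign of the whole expression was flipped: the term t*(t*cos(t) + 2*sin(t)) was incorrectly written as -t*(t*cos(t) + 2*sin(t))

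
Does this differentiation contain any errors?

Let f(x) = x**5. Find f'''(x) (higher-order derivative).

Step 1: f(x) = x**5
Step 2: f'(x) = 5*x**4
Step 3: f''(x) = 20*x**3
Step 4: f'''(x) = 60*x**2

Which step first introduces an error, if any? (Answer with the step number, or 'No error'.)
No error

All steps in this derivation are correct.
The final answer f'''(x) = 60*x**2 is valid.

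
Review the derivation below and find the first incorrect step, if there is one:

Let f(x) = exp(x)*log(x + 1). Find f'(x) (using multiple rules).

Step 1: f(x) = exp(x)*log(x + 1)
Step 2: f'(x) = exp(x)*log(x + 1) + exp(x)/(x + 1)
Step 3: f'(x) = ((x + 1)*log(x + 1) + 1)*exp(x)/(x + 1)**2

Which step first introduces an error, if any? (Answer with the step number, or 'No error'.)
Step 3

Step 3 is incorrect due to a wrong exponent.
The step shows: ((x + 1)*log(x + 1) + 1)*exp(x)/(x + 1)**2
The correct value should be: ((x + 1)*log(x + 1) + 1)*exp(x)/(x + 1)

Explanation: The exponent -1 on x + 1 was incorrectly written as -2: the term ((x + 1)*log(x + 1) + 1)*exp(x)/(x + 1) was incorrectly written as ((x + 1)*log(x + 1) + 1)*exp(x)/(x + 1)**2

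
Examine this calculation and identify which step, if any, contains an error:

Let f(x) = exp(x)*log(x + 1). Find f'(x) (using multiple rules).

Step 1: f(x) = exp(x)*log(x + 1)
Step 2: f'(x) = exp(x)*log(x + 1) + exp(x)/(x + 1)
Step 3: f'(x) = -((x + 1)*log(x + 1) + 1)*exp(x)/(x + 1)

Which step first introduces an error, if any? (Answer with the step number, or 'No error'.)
Step 3

Step 3 is incorrect due to a sign flip.
The step shows: -((x + 1)*log(x + 1) + 1)*exp(x)/(x + 1)
The correct value should be: ((x + 1)*log(x + 1) + 1)*exp(x)/(x + 1)

Explanation: The sign of the whole expression was flipped: the term ((x + 1)*log(x + 1) + 1)*exp(x)/(x + 1) was incorrectly written as -((x + 1)*log(x + 1) + 1)*exp(x)/(x + 1)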